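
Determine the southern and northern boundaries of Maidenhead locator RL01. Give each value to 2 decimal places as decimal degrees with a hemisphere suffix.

21.00° N, 22.00° N

Field R=17, L=11: +17·20° lon, +11·10° lat → SW at lon 160°, lat 20°.
Square 0, 1: +0·2° lon, +1·1° lat → SW at lon 160°, lat 21°.
Cell spans 2° lon × 1° lat.
south 21.00° N, north 22.00° N.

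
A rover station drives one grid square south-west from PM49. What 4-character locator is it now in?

PM38

Longitude square 4; −1 → 3.
Latitude square 9; −1 → 8.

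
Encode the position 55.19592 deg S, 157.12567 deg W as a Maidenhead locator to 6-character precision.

BD14kt

Offset from 180°W / 90°S: lon 22.8743°, lat 34.8041°.
Field (20°×10°, letters A–R): lon ⌊22.8743/20⌋ = 1 → B; lat ⌊34.8041/10⌋ = 3 → D.
Square (2°×1°, digits 0–9): lon ⌊2.8743/2⌋ = 1; lat ⌊4.8041/1⌋ = 4.
Subsquare (5′×2.5′, letters a–x): lon ⌊0.8743/0.0833333⌋ = 10 → k; lat ⌊0.8041/0.0416667⌋ = 19 → t.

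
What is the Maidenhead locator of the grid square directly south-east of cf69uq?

CF69vp

Longitude subsquare u = 20; +1 → 21 = v.
Latitude subsquare q = 16; −1 → 15 = p.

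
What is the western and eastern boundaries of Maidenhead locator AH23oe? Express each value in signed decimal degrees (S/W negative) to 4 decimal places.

Field A=0, H=7: +0·20° lon, +7·10° lat → SW at lon -180°, lat -20°.
Square 2, 3: +2·2° lon, +3·1° lat → SW at lon -176°, lat -17°.
Subsquare o=14, e=4: +14·0.0833333° lon, +4·0.0416667° lat → SW at lon -174.833°, lat -16.8333°.
Cell spans 0.0833333° lon × 0.0416667° lat.
west -174.8333, east -174.7500.

-174.8333, -174.7500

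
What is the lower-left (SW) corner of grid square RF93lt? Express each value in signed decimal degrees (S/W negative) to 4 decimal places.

-36.2083, 178.9167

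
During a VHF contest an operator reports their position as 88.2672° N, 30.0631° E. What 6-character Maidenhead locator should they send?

KR58ag

Add 180° to longitude and 90° to latitude: 210.0631, 178.2672.
Field: lon ⌊210.0631/20⌋ = 10 → K; lat ⌊178.2672/10⌋ = 17 → R.
Square: lon ⌊10.0631/2⌋ = 5; lat ⌊8.2672/1⌋ = 8.
Subsquare: lon ⌊0.0631/0.0833333⌋ = 0 → a; lat ⌊0.2672/0.0416667⌋ = 6 → g.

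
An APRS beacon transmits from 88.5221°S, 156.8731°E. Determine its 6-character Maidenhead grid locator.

QA81kl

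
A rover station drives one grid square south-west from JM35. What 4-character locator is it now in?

JM24

Longitude square 3; −1 → 2.
Latitude square 5; −1 → 4.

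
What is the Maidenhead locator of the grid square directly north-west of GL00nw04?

GL00mw95

Longitude extended square 0; −1 → -1, wraps to 9, carry into subsquare.
Longitude subsquare n = 13; −1 → 12 = m.
Latitude extended square 4; +1 → 5.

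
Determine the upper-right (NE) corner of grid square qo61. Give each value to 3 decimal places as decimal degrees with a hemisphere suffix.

52.000° N, 154.000° E

Field Q=16, O=14: +16·20° lon, +14·10° lat → SW at lon 140°, lat 50°.
Square 6, 1: +6·2° lon, +1·1° lat → SW at lon 152°, lat 51°.
Cell spans 2° lon × 1° lat. NE corner is SW corner plus one full cell.
latitude 52.000° N, longitude 154.000° E.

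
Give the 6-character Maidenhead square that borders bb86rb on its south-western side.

Longitude subsquare r = 17; −1 → 16 = q.
Latitude subsquare b = 1; −1 → 0 = a.

BB86qa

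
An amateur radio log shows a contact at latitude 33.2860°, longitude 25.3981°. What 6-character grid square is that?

KM23qg

Add 180° to longitude and 90° to latitude: 205.3981, 123.2860.
Field: 205.3981/20 → 10 → K, 123.2860/10 → 12 → M; chars KM.
Square: 5.3981/2 → 2, 3.2860/1 → 3; chars 23.
Subsquare: 1.3981/0.0833333 → 16 → q, 0.2860/0.0416667 → 6 → g; chars qg.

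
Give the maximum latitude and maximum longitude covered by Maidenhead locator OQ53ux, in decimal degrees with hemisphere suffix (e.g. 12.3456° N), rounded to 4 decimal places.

74.0000° N, 111.7500° E

Field O=14, Q=16: +14·20° lon, +16·10° lat → SW at lon 100°, lat 70°.
Square 5, 3: +5·2° lon, +3·1° lat → SW at lon 110°, lat 73°.
Subsquare u=20, x=23: +20·0.0833333° lon, +23·0.0416667° lat → SW at lon 111.667°, lat 73.9583°.
Cell spans 0.0833333° lon × 0.0416667° lat. NE corner is SW corner plus one full cell.
latitude 74.0000° N, longitude 111.7500° E.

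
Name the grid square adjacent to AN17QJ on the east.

Longitude subsquare q = 16; +1 → 17 = r.
The latitude characters are unchanged.

AN17rj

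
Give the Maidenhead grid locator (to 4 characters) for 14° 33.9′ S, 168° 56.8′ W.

AH55

Add 180° to longitude and 90° to latitude: 11.05, 75.44.
Field (20°×10°, letters A–R): 11.05/20 → 0 → A, 75.44/10 → 7 → H; chars AH.
Square (2°×1°, digits 0–9): 11.05/2 → 5, 5.44/1 → 5; chars 55.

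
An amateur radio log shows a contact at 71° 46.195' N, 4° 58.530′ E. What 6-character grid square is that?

JQ21ls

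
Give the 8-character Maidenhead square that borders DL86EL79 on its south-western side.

DL86el68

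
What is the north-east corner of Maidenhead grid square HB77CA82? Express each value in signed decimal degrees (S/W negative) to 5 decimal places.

Field H=7, B=1: +7·20° lon, +1·10° lat → SW at lon -40°, lat -80°.
Square 7, 7: +7·2° lon, +7·1° lat → SW at lon -26°, lat -73°.
Subsquare c=2, a=0: +2·0.0833333° lon, +0·0.0416667° lat → SW at lon -25.8333°, lat -73°.
Extended square 8, 2: +8·0.00833333° lon, +2·0.00416667° lat → SW at lon -25.7667°, lat -72.9917°.
Cell spans 0.00833333° lon × 0.00416667° lat. NE corner is SW corner plus one full cell.
latitude -72.98750, longitude -25.75833.

-72.98750, -25.75833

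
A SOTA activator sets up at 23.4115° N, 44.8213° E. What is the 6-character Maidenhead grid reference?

LL23jj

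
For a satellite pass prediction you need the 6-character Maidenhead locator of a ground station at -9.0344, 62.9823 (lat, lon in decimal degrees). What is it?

MI10lx

Add 180° to longitude and 90° to latitude: 242.9823, 80.9656.
Field: lon ⌊242.9823/20⌋ = 12 → M; lat ⌊80.9656/10⌋ = 8 → I.
Square: lon ⌊2.9823/2⌋ = 1; lat ⌊0.9656/1⌋ = 0.
Subsquare: lon ⌊0.9823/0.0833333⌋ = 11 → l; lat ⌊0.9656/0.0416667⌋ = 23 → x.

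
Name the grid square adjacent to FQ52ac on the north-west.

FQ42xd

Longitude subsquare a = 0; −1 → -1, wraps to 23 = x, carry into square.
Longitude square 5; −1 → 4.
Latitude subsquare c = 2; +1 → 3 = d.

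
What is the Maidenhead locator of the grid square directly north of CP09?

Latitude square 9; +1 → 10, wraps to 0, carry into field.
Latitude field P = 15; +1 → 16 = Q.
The longitude characters are unchanged.

CQ00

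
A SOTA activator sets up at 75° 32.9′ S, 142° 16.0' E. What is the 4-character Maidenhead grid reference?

QB14

Add 180° to longitude and 90° to latitude: 322.27, 14.45.
Field: 322.27/20 → 16 → Q, 14.45/10 → 1 → B; chars QB.
Square: 2.27/2 → 1, 4.45/1 → 4; chars 14.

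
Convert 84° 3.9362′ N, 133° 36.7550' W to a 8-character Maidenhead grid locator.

Offset from 180°W / 90°S: lon 46.38742°, lat 174.06560°.
Field: 46.38742/20 → 2 → C, 174.06560/10 → 17 → R; chars CR.
Square: 6.38742/2 → 3, 4.06560/1 → 4; chars 34.
Subsquare: 0.38742/0.0833333 → 4 → e, 0.06560/0.0416667 → 1 → b; chars eb.
Extended square: 0.05408/0.00833333 → 6, 0.02394/0.00416667 → 5; chars 65.

CR34eb65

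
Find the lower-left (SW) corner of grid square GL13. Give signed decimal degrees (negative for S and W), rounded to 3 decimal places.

Field G=6, L=11: +6·20° lon, +11·10° lat → SW at lon -60°, lat 20°.
Square 1, 3: +1·2° lon, +3·1° lat → SW at lon -58°, lat 23°.
latitude 23.000, longitude -58.000.

23.000, -58.000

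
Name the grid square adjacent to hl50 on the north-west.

Longitude square 5; −1 → 4.
Latitude square 0; +1 → 1.

HL41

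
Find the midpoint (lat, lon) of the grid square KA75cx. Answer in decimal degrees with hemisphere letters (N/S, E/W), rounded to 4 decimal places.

Field K=10, A=0: +10·20° lon, +0·10° lat → SW at lon 20°, lat -90°.
Square 7, 5: +7·2° lon, +5·1° lat → SW at lon 34°, lat -85°.
Subsquare c=2, x=23: +2·0.0833333° lon, +23·0.0416667° lat → SW at lon 34.1667°, lat -84.0417°.
Cell spans 0.0833333° lon × 0.0416667° lat. Centre is SW corner plus half of each.
latitude 84.0208° S, longitude 34.2083° E.

84.0208° S, 34.2083° E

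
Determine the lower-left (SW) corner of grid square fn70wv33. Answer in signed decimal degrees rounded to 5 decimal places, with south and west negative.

Field F=5, N=13: +5·20° lon, +13·10° lat → SW at lon -80°, lat 40°.
Square 7, 0: +7·2° lon, +0·1° lat → SW at lon -66°, lat 40°.
Subsquare w=22, v=21: +22·0.0833333° lon, +21·0.0416667° lat → SW at lon -64.1667°, lat 40.875°.
Extended square 3, 3: +3·0.00833333° lon, +3·0.00416667° lat → SW at lon -64.1417°, lat 40.8875°.
latitude 40.88750, longitude -64.14167.

40.88750, -64.14167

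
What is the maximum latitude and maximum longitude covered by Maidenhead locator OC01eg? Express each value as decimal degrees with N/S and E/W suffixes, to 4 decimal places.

Field O=14, C=2: +14·20° lon, +2·10° lat → SW at lon 100°, lat -70°.
Square 0, 1: +0·2° lon, +1·1° lat → SW at lon 100°, lat -69°.
Subsquare e=4, g=6: +4·0.0833333° lon, +6·0.0416667° lat → SW at lon 100.333°, lat -68.75°.
Cell spans 0.0833333° lon × 0.0416667° lat. NE corner is SW corner plus one full cell.
latitude 68.7083° S, longitude 100.4167° E.

68.7083° S, 100.4167° E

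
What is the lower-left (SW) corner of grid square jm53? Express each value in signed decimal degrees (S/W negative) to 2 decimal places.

33.00, 10.00

Field J=9, M=12: +9·20° lon, +12·10° lat → SW at lon 0°, lat 30°.
Square 5, 3: +5·2° lon, +3·1° lat → SW at lon 10°, lat 33°.
latitude 33.00, longitude 10.00.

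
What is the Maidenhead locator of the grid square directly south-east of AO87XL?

Longitude subsquare x = 23; +1 → 24, wraps to 0 = a, carry into square.
Longitude square 8; +1 → 9.
Latitude subsquare l = 11; −1 → 10 = k.

AO97ak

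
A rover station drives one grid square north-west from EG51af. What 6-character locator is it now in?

EG41xg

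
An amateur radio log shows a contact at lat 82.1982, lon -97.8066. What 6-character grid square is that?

Offset from 180°W / 90°S: lon 82.1934°, lat 172.1982°.
Field: 82.1934/20 → 4 → E, 172.1982/10 → 17 → R; chars ER.
Square: 2.1934/2 → 1, 2.1982/1 → 2; chars 12.
Subsquare: 0.1934/0.0833333 → 2 → c, 0.1982/0.0416667 → 4 → e; chars ce.

ER12ce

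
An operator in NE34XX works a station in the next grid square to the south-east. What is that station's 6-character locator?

NE44aw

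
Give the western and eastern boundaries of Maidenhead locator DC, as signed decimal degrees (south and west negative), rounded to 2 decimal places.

-120.00, -100.00

Field D=3, C=2: +3·20° lon, +2·10° lat → SW at lon -120°, lat -70°.
Cell spans 20° lon × 10° lat.
west -120.00, east -100.00.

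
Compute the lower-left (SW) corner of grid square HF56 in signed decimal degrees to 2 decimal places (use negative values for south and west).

-34.00, -30.00

Field H=7, F=5: +7·20° lon, +5·10° lat → SW at lon -40°, lat -40°.
Square 5, 6: +5·2° lon, +6·1° lat → SW at lon -30°, lat -34°.
latitude -34.00, longitude -30.00.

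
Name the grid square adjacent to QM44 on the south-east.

QM53

Longitude square 4; +1 → 5.
Latitude square 4; −1 → 3.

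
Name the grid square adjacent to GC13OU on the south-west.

GC13nt

Longitude subsquare o = 14; −1 → 13 = n.
Latitude subsquare u = 20; −1 → 19 = t.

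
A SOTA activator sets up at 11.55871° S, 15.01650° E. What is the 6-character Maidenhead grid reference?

Shift to the Maidenhead origin (180°W, 90°S): lon 195.0165, lat 78.4413.
Field: lon ⌊195.0165/20⌋ = 9 → J; lat ⌊78.4413/10⌋ = 7 → H.
Square: lon ⌊15.0165/2⌋ = 7; lat ⌊8.4413/1⌋ = 8.
Subsquare: lon ⌊1.0165/0.0833333⌋ = 12 → m; lat ⌊0.4413/0.0416667⌋ = 10 → k.

JH78mk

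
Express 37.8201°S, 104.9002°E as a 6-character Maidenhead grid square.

OF22ke

Shift to the Maidenhead origin (180°W, 90°S): lon 284.9002, lat 52.1799.
Field: 284.9002/20 → 14 → O, 52.1799/10 → 5 → F; chars OF.
Square: 4.9002/2 → 2, 2.1799/1 → 2; chars 22.
Subsquare: 0.9002/0.0833333 → 10 → k, 0.1799/0.0416667 → 4 → e; chars ke.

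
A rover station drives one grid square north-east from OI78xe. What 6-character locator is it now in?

OI88af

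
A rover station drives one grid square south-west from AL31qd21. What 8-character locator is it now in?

Longitude extended square 2; −1 → 1.
Latitude extended square 1; −1 → 0.

AL31qd10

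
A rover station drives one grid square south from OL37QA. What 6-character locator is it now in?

OL36qx

Latitude subsquare a = 0; −1 → -1, wraps to 23 = x, carry into square.
Latitude square 7; −1 → 6.
The longitude characters are unchanged.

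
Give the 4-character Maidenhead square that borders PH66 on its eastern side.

PH76

Longitude square 6; +1 → 7.
The latitude characters are unchanged.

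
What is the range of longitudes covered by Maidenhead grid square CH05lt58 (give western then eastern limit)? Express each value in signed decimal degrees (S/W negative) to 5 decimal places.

Field C=2, H=7: +2·20° lon, +7·10° lat → SW at lon -140°, lat -20°.
Square 0, 5: +0·2° lon, +5·1° lat → SW at lon -140°, lat -15°.
Subsquare l=11, t=19: +11·0.0833333° lon, +19·0.0416667° lat → SW at lon -139.083°, lat -14.2083°.
Extended square 5, 8: +5·0.00833333° lon, +8·0.00416667° lat → SW at lon -139.042°, lat -14.175°.
Cell spans 0.00833333° lon × 0.00416667° lat.
west -139.04167, east -139.03333.

-139.04167, -139.03333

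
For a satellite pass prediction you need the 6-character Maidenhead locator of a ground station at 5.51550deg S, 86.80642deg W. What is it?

EI64ol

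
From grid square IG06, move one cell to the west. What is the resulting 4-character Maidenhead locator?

HG96

Longitude square 0; −1 → -1, wraps to 9, carry into field.
Longitude field I = 8; −1 → 7 = H.
The latitude characters are unchanged.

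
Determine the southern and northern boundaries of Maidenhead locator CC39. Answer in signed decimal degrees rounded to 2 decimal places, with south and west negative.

Field C=2, C=2: +2·20° lon, +2·10° lat → SW at lon -140°, lat -70°.
Square 3, 9: +3·2° lon, +9·1° lat → SW at lon -134°, lat -61°.
Cell spans 2° lon × 1° lat.
south -61.00, north -60.00.

-61.00, -60.00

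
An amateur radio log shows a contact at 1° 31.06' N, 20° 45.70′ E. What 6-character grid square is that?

KJ01jm

Shift to the Maidenhead origin (180°W, 90°S): lon 200.7617, lat 91.5177.
Field: lon ⌊200.7617/20⌋ = 10 → K; lat ⌊91.5177/10⌋ = 9 → J.
Square: lon ⌊0.7617/2⌋ = 0; lat ⌊1.5177/1⌋ = 1.
Subsquare: lon ⌊0.7617/0.0833333⌋ = 9 → j; lat ⌊0.5177/0.0416667⌋ = 12 → m.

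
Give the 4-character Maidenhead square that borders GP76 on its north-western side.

GP67

Longitude square 7; −1 → 6.
Latitude square 6; +1 → 7.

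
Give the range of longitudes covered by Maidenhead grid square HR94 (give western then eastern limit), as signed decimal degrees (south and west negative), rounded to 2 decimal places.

Field H=7, R=17: +7·20° lon, +17·10° lat → SW at lon -40°, lat 80°.
Square 9, 4: +9·2° lon, +4·1° lat → SW at lon -22°, lat 84°.
Cell spans 2° lon × 1° lat.
west -22.00, east -20.00.

-22.00, -20.00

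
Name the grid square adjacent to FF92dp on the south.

Latitude subsquare p = 15; −1 → 14 = o.
The longitude characters are unchanged.

FF92do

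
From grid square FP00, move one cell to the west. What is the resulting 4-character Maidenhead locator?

EP90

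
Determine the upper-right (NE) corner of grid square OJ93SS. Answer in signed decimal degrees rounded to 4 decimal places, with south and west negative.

3.7917, 119.5833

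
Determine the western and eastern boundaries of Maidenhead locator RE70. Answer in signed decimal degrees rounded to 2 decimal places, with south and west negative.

174.00, 176.00

Field R=17, E=4: +17·20° lon, +4·10° lat → SW at lon 160°, lat -50°.
Square 7, 0: +7·2° lon, +0·1° lat → SW at lon 174°, lat -50°.
Cell spans 2° lon × 1° lat.
west 174.00, east 176.00.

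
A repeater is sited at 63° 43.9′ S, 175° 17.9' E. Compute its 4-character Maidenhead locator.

Offset from 180°W / 90°S: lon 355.30°, lat 26.27°.
Field: 355.30/20 → 17 → R, 26.27/10 → 2 → C; chars RC.
Square: 15.30/2 → 7, 6.27/1 → 6; chars 76.

RC76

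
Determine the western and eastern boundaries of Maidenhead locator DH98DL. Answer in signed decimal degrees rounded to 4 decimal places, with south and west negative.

-101.7500, -101.6667

Field D=3, H=7: +3·20° lon, +7·10° lat → SW at lon -120°, lat -20°.
Square 9, 8: +9·2° lon, +8·1° lat → SW at lon -102°, lat -12°.
Subsquare d=3, l=11: +3·0.0833333° lon, +11·0.0416667° lat → SW at lon -101.75°, lat -11.5417°.
Cell spans 0.0833333° lon × 0.0416667° lat.
west -101.7500, east -101.6667.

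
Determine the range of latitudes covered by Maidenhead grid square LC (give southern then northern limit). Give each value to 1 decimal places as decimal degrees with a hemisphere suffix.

70.0° S, 60.0° S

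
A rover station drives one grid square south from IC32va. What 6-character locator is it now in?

Latitude subsquare a = 0; −1 → -1, wraps to 23 = x, carry into square.
Latitude square 2; −1 → 1.
The longitude characters are unchanged.

IC31vx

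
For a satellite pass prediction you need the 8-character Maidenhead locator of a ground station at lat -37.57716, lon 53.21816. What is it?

Shift to the Maidenhead origin (180°W, 90°S): lon 233.21816, lat 52.42284.
Field: 233.21816/20 → 11 → L, 52.42284/10 → 5 → F; chars LF.
Square: 13.21816/2 → 6, 2.42284/1 → 2; chars 62.
Subsquare: 1.21816/0.0833333 → 14 → o, 0.42284/0.0416667 → 10 → k; chars ok.
Extended square: 0.05149/0.00833333 → 6, 0.00617/0.00416667 → 1; chars 61.

LF62ok61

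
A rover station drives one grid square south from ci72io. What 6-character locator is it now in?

CI72in

Latitude subsquare o = 14; −1 → 13 = n.
The longitude characters are unchanged.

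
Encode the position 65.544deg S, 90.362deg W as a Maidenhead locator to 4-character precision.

EC44

Add 180° to longitude and 90° to latitude: 89.64, 24.46.
Field: 89.64/20 → 4 → E, 24.46/10 → 2 → C; chars EC.
Square: 9.64/2 → 4, 4.46/1 → 4; chars 44.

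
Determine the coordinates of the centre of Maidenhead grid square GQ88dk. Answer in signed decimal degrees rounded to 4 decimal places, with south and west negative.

78.4375, -43.7083

Field G=6, Q=16: +6·20° lon, +16·10° lat → SW at lon -60°, lat 70°.
Square 8, 8: +8·2° lon, +8·1° lat → SW at lon -44°, lat 78°.
Subsquare d=3, k=10: +3·0.0833333° lon, +10·0.0416667° lat → SW at lon -43.75°, lat 78.4167°.
Cell spans 0.0833333° lon × 0.0416667° lat. Centre is SW corner plus half of each.
latitude 78.4375, longitude -43.7083.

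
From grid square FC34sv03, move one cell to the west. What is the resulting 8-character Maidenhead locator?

Longitude extended square 0; −1 → -1, wraps to 9, carry into subsquare.
Longitude subsquare s = 18; −1 → 17 = r.
The latitude characters are unchanged.

FC34rv93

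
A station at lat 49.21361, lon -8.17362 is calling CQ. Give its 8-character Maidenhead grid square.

Shift to the Maidenhead origin (180°W, 90°S): lon 171.82638, lat 139.21361.
Field (20°×10°, letters A–R): 171.82638/20 → 8 → I, 139.21361/10 → 13 → N; chars IN.
Square (2°×1°, digits 0–9): 11.82638/2 → 5, 9.21361/1 → 9; chars 59.
Subsquare (5′×2.5′, letters a–x): 1.82638/0.0833333 → 21 → v, 0.21361/0.0416667 → 5 → f; chars vf.
Extended square (30″×15″, digits 0–9): 0.07638/0.00833333 → 9, 0.00528/0.00416667 → 1; chars 91.

IN59vf91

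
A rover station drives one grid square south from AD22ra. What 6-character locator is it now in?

Latitude subsquare a = 0; −1 → -1, wraps to 23 = x, carry into square.
Latitude square 2; −1 → 1.
The longitude characters are unchanged.

AD21rx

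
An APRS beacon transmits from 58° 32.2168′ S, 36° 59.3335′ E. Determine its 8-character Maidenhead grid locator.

KD81ll81

Add 180° to longitude and 90° to latitude: 216.98889, 31.46305.
Field: lon ⌊216.98889/20⌋ = 10 → K; lat ⌊31.46305/10⌋ = 3 → D.
Square: lon ⌊16.98889/2⌋ = 8; lat ⌊1.46305/1⌋ = 1.
Subsquare: lon ⌊0.98889/0.0833333⌋ = 11 → l; lat ⌊0.46305/0.0416667⌋ = 11 → l.
Extended square: lon ⌊0.07222/0.00833333⌋ = 8; lat ⌊0.00472/0.00416667⌋ = 1.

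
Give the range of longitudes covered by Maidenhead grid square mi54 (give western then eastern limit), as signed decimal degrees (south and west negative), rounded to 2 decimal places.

70.00, 72.00

Field M=12, I=8: +12·20° lon, +8·10° lat → SW at lon 60°, lat -10°.
Square 5, 4: +5·2° lon, +4·1° lat → SW at lon 70°, lat -6°.
Cell spans 2° lon × 1° lat.
west 70.00, east 72.00.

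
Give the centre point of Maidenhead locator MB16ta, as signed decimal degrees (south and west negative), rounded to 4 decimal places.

Field M=12, B=1: +12·20° lon, +1·10° lat → SW at lon 60°, lat -80°.
Square 1, 6: +1·2° lon, +6·1° lat → SW at lon 62°, lat -74°.
Subsquare t=19, a=0: +19·0.0833333° lon, +0·0.0416667° lat → SW at lon 63.5833°, lat -74°.
Cell spans 0.0833333° lon × 0.0416667° lat. Centre is SW corner plus half of each.
latitude -73.9792, longitude 63.6250.

-73.9792, 63.6250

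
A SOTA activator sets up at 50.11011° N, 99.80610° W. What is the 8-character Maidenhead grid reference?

EO00cc36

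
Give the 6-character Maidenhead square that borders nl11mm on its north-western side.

Longitude subsquare m = 12; −1 → 11 = l.
Latitude subsquare m = 12; +1 → 13 = n.

NL11ln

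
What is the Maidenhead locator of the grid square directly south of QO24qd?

QO24qc

Latitude subsquare d = 3; −1 → 2 = c.
The longitude characters are unchanged.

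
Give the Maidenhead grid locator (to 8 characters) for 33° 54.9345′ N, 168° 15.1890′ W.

Offset from 180°W / 90°S: lon 11.74685°, lat 123.91557°.
Field: 11.74685/20 → 0 → A, 123.91557/10 → 12 → M; chars AM.
Square: 11.74685/2 → 5, 3.91557/1 → 3; chars 53.
Subsquare: 1.74685/0.0833333 → 20 → u, 0.91557/0.0416667 → 21 → v; chars uv.
Extended square: 0.08018/0.00833333 → 9, 0.04057/0.00416667 → 9; chars 99.

AM53uv99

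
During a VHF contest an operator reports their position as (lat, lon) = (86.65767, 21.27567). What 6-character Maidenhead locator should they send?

KR06pp

Add 180° to longitude and 90° to latitude: 201.2757, 176.6577.
Field: lon ⌊201.2757/20⌋ = 10 → K; lat ⌊176.6577/10⌋ = 17 → R.
Square: lon ⌊1.2757/2⌋ = 0; lat ⌊6.6577/1⌋ = 6.
Subsquare: lon ⌊1.2757/0.0833333⌋ = 15 → p; lat ⌊0.6577/0.0416667⌋ = 15 → p.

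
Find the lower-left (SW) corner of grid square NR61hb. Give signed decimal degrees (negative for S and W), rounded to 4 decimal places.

Field N=13, R=17: +13·20° lon, +17·10° lat → SW at lon 80°, lat 80°.
Square 6, 1: +6·2° lon, +1·1° lat → SW at lon 92°, lat 81°.
Subsquare h=7, b=1: +7·0.0833333° lon, +1·0.0416667° lat → SW at lon 92.5833°, lat 81.0417°.
latitude 81.0417, longitude 92.5833.

81.0417, 92.5833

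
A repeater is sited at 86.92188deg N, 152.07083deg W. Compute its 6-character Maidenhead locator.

BR36xw

Shift to the Maidenhead origin (180°W, 90°S): lon 27.9292, lat 176.9219.
Field: 27.9292/20 → 1 → B, 176.9219/10 → 17 → R; chars BR.
Square: 7.9292/2 → 3, 6.9219/1 → 6; chars 36.
Subsquare: 1.9292/0.0833333 → 23 → x, 0.9219/0.0416667 → 22 → w; chars xw.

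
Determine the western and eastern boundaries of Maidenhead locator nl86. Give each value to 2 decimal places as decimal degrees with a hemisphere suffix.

96.00° E, 98.00° E

Field N=13, L=11: +13·20° lon, +11·10° lat → SW at lon 80°, lat 20°.
Square 8, 6: +8·2° lon, +6·1° lat → SW at lon 96°, lat 26°.
Cell spans 2° lon × 1° lat.
west 96.00° E, east 98.00° E.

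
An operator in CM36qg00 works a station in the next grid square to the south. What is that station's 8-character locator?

CM36qf09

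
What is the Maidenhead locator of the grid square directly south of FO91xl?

Latitude subsquare l = 11; −1 → 10 = k.
The longitude characters are unchanged.

FO91xk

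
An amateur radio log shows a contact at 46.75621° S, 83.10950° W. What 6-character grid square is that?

EE83kf

Add 180° to longitude and 90° to latitude: 96.8905, 43.2438.
Field: 96.8905/20 → 4 → E, 43.2438/10 → 4 → E; chars EE.
Square: 16.8905/2 → 8, 3.2438/1 → 3; chars 83.
Subsquare: 0.8905/0.0833333 → 10 → k, 0.2438/0.0416667 → 5 → f; chars kf.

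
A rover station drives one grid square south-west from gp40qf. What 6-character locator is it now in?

GP40pe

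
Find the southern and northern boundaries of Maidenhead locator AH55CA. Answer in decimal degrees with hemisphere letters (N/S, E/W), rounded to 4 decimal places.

Field A=0, H=7: +0·20° lon, +7·10° lat → SW at lon -180°, lat -20°.
Square 5, 5: +5·2° lon, +5·1° lat → SW at lon -170°, lat -15°.
Subsquare c=2, a=0: +2·0.0833333° lon, +0·0.0416667° lat → SW at lon -169.833°, lat -15°.
Cell spans 0.0833333° lon × 0.0416667° lat.
south 15.0000° S, north 14.9583° S.

15.0000° S, 14.9583° S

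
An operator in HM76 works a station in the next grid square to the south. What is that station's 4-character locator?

Latitude square 6; −1 → 5.
The longitude characters are unchanged.

HM75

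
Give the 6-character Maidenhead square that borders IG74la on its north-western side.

Longitude subsquare l = 11; −1 → 10 = k.
Latitude subsquare a = 0; +1 → 1 = b.

IG74kb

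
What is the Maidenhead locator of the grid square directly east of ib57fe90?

IB57ge00

Longitude extended square 9; +1 → 10, wraps to 0, carry into subsquare.
Longitude subsquare f = 5; +1 → 6 = g.
The latitude characters are unchanged.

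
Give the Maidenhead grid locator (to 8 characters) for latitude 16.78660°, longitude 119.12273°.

OK96ns48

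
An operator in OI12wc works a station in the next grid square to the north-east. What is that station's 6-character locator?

OI12xd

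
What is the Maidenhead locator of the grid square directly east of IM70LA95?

Longitude extended square 9; +1 → 10, wraps to 0, carry into subsquare.
Longitude subsquare l = 11; +1 → 12 = m.
The latitude characters are unchanged.

IM70ma05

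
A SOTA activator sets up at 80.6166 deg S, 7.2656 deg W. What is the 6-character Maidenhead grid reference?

Offset from 180°W / 90°S: lon 172.7344°, lat 9.3834°.
Field: lon ⌊172.7344/20⌋ = 8 → I; lat ⌊9.3834/10⌋ = 0 → A.
Square: lon ⌊12.7344/2⌋ = 6; lat ⌊9.3834/1⌋ = 9.
Subsquare: lon ⌊0.7344/0.0833333⌋ = 8 → i; lat ⌊0.3834/0.0416667⌋ = 9 → j.

IA69ij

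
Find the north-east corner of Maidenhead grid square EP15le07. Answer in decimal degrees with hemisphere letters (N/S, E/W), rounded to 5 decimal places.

65.20000° N, 97.07500° W

Field E=4, P=15: +4·20° lon, +15·10° lat → SW at lon -100°, lat 60°.
Square 1, 5: +1·2° lon, +5·1° lat → SW at lon -98°, lat 65°.
Subsquare l=11, e=4: +11·0.0833333° lon, +4·0.0416667° lat → SW at lon -97.0833°, lat 65.1667°.
Extended square 0, 7: +0·0.00833333° lon, +7·0.00416667° lat → SW at lon -97.0833°, lat 65.1958°.
Cell spans 0.00833333° lon × 0.00416667° lat. NE corner is SW corner plus one full cell.
latitude 65.20000° N, longitude 97.07500° W.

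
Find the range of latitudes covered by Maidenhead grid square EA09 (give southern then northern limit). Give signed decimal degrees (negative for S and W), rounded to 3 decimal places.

-81.000, -80.000

Field E=4, A=0: +4·20° lon, +0·10° lat → SW at lon -100°, lat -90°.
Square 0, 9: +0·2° lon, +9·1° lat → SW at lon -100°, lat -81°.
Cell spans 2° lon × 1° lat.
south -81.000, north -80.000.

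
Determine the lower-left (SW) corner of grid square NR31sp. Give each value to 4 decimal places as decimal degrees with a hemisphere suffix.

81.6250° N, 87.5000° E

Field N=13, R=17: +13·20° lon, +17·10° lat → SW at lon 80°, lat 80°.
Square 3, 1: +3·2° lon, +1·1° lat → SW at lon 86°, lat 81°.
Subsquare s=18, p=15: +18·0.0833333° lon, +15·0.0416667° lat → SW at lon 87.5°, lat 81.625°.
latitude 81.6250° N, longitude 87.5000° E.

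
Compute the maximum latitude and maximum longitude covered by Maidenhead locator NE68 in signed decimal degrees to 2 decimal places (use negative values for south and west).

-41.00, 94.00

Field N=13, E=4: +13·20° lon, +4·10° lat → SW at lon 80°, lat -50°.
Square 6, 8: +6·2° lon, +8·1° lat → SW at lon 92°, lat -42°.
Cell spans 2° lon × 1° lat. NE corner is SW corner plus one full cell.
latitude -41.00, longitude 94.00.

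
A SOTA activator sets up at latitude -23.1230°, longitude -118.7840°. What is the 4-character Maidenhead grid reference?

DG06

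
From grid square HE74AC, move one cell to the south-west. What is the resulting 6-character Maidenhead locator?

HE64xb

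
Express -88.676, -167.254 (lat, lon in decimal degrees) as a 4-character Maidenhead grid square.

Shift to the Maidenhead origin (180°W, 90°S): lon 12.75, lat 1.32.
Field (20°×10°, letters A–R): 12.75/20 → 0 → A, 1.32/10 → 0 → A; chars AA.
Square (2°×1°, digits 0–9): 12.75/2 → 6, 1.32/1 → 1; chars 61.

AA61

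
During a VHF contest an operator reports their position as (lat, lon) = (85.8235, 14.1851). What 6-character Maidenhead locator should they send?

Add 180° to longitude and 90° to latitude: 194.1851, 175.8235.
Field: lon ⌊194.1851/20⌋ = 9 → J; lat ⌊175.8235/10⌋ = 17 → R.
Square: lon ⌊14.1851/2⌋ = 7; lat ⌊5.8235/1⌋ = 5.
Subsquare: lon ⌊0.1851/0.0833333⌋ = 2 → c; lat ⌊0.8235/0.0416667⌋ = 19 → t.

JR75ct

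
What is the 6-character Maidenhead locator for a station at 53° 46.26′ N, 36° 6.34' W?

HO13ws

Offset from 180°W / 90°S: lon 143.8943°, lat 143.7710°.
Field: 143.8943/20 → 7 → H, 143.7710/10 → 14 → O; chars HO.
Square: 3.8943/2 → 1, 3.7710/1 → 3; chars 13.
Subsquare: 1.8943/0.0833333 → 22 → w, 0.7710/0.0416667 → 18 → s; chars ws.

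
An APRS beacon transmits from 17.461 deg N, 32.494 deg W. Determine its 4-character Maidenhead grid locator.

HK37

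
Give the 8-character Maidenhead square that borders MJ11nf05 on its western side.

MJ11mf95

Longitude extended square 0; −1 → -1, wraps to 9, carry into subsquare.
Longitude subsquare n = 13; −1 → 12 = m.
The latitude characters are unchanged.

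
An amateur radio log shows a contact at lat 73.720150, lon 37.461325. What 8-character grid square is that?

KQ83rr52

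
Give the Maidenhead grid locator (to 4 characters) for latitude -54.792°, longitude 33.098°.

Add 180° to longitude and 90° to latitude: 213.10, 35.21.
Field: 213.10/20 → 10 → K, 35.21/10 → 3 → D; chars KD.
Square: 13.10/2 → 6, 5.21/1 → 5; chars 65.

KD65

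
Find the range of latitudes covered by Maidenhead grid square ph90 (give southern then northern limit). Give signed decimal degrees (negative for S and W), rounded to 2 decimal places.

-20.00, -19.00

Field P=15, H=7: +15·20° lon, +7·10° lat → SW at lon 120°, lat -20°.
Square 9, 0: +9·2° lon, +0·1° lat → SW at lon 138°, lat -20°.
Cell spans 2° lon × 1° lat.
south -20.00, north -19.00.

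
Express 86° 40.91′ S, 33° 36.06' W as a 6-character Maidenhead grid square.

HA33eh

Add 180° to longitude and 90° to latitude: 146.3990, 3.3182.
Field (20°×10°, letters A–R): lon ⌊146.3990/20⌋ = 7 → H; lat ⌊3.3182/10⌋ = 0 → A.
Square (2°×1°, digits 0–9): lon ⌊6.3990/2⌋ = 3; lat ⌊3.3182/1⌋ = 3.
Subsquare (5′×2.5′, letters a–x): lon ⌊0.3990/0.0833333⌋ = 4 → e; lat ⌊0.3182/0.0416667⌋ = 7 → h.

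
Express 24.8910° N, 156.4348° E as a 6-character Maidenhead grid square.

QL84fv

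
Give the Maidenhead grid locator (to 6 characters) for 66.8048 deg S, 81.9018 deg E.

NC03we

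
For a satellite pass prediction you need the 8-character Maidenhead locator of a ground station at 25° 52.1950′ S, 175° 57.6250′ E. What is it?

RG74xd51

Offset from 180°W / 90°S: lon 355.96042°, lat 64.13008°.
Field (20°×10°, letters A–R): 355.96042/20 → 17 → R, 64.13008/10 → 6 → G; chars RG.
Square (2°×1°, digits 0–9): 15.96042/2 → 7, 4.13008/1 → 4; chars 74.
Subsquare (5′×2.5′, letters a–x): 1.96042/0.0833333 → 23 → x, 0.13008/0.0416667 → 3 → d; chars xd.
Extended square (30″×15″, digits 0–9): 0.04375/0.00833333 → 5, 0.00508/0.00416667 → 1; chars 51.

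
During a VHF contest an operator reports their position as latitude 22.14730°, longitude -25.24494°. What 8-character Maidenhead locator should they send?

HL72jd05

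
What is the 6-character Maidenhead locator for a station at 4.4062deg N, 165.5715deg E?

Add 180° to longitude and 90° to latitude: 345.5715, 94.4062.
Field (20°×10°, letters A–R): lon ⌊345.5715/20⌋ = 17 → R; lat ⌊94.4062/10⌋ = 9 → J.
Square (2°×1°, digits 0–9): lon ⌊5.5715/2⌋ = 2; lat ⌊4.4062/1⌋ = 4.
Subsquare (5′×2.5′, letters a–x): lon ⌊1.5715/0.0833333⌋ = 18 → s; lat ⌊0.4062/0.0416667⌋ = 9 → j.

RJ24sj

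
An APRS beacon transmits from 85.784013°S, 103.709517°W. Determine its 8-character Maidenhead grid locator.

Shift to the Maidenhead origin (180°W, 90°S): lon 76.29048, lat 4.21599.
Field: 76.29048/20 → 3 → D, 4.21599/10 → 0 → A; chars DA.
Square: 16.29048/2 → 8, 4.21599/1 → 4; chars 84.
Subsquare: 0.29048/0.0833333 → 3 → d, 0.21599/0.0416667 → 5 → f; chars df.
Extended square: 0.04048/0.00833333 → 4, 0.00765/0.00416667 → 1; chars 41.

DA84df41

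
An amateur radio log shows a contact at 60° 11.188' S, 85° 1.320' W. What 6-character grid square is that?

Add 180° to longitude and 90° to latitude: 94.9780, 29.8135.
Field (20°×10°, letters A–R): 94.9780/20 → 4 → E, 29.8135/10 → 2 → C; chars EC.
Square (2°×1°, digits 0–9): 14.9780/2 → 7, 9.8135/1 → 9; chars 79.
Subsquare (5′×2.5′, letters a–x): 0.9780/0.0833333 → 11 → l, 0.8135/0.0416667 → 19 → t; chars lt.

EC79lt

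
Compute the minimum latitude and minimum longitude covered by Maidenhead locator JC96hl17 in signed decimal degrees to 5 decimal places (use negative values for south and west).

-63.51250, 18.59167

Field J=9, C=2: +9·20° lon, +2·10° lat → SW at lon 0°, lat -70°.
Square 9, 6: +9·2° lon, +6·1° lat → SW at lon 18°, lat -64°.
Subsquare h=7, l=11: +7·0.0833333° lon, +11·0.0416667° lat → SW at lon 18.5833°, lat -63.5417°.
Extended square 1, 7: +1·0.00833333° lon, +7·0.00416667° lat → SW at lon 18.5917°, lat -63.5125°.
latitude -63.51250, longitude 18.59167.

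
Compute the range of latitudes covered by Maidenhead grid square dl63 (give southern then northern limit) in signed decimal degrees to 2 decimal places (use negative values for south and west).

23.00, 24.00

Field D=3, L=11: +3·20° lon, +11·10° lat → SW at lon -120°, lat 20°.
Square 6, 3: +6·2° lon, +3·1° lat → SW at lon -108°, lat 23°.
Cell spans 2° lon × 1° lat.
south 23.00, north 24.00.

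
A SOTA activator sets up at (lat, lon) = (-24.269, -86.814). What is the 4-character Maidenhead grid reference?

EG65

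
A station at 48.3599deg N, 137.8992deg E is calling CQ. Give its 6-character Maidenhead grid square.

Add 180° to longitude and 90° to latitude: 317.8992, 138.3599.
Field (20°×10°, letters A–R): lon ⌊317.8992/20⌋ = 15 → P; lat ⌊138.3599/10⌋ = 13 → N.
Square (2°×1°, digits 0–9): lon ⌊17.8992/2⌋ = 8; lat ⌊8.3599/1⌋ = 8.
Subsquare (5′×2.5′, letters a–x): lon ⌊1.8992/0.0833333⌋ = 22 → w; lat ⌊0.3599/0.0416667⌋ = 8 → i.

PN88wi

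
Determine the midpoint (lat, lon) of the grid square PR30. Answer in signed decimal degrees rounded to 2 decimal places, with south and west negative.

80.50, 127.00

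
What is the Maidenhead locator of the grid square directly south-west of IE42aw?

Longitude subsquare a = 0; −1 → -1, wraps to 23 = x, carry into square.
Longitude square 4; −1 → 3.
Latitude subsquare w = 22; −1 → 21 = v.

IE32xv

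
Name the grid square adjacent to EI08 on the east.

Longitude square 0; +1 → 1.
The latitude characters are unchanged.

EI18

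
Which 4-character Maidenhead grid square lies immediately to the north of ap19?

AQ10

Latitude square 9; +1 → 10, wraps to 0, carry into field.
Latitude field P = 15; +1 → 16 = Q.
The longitude characters are unchanged.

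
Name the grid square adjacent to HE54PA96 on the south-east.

HE54qa05

Longitude extended square 9; +1 → 10, wraps to 0, carry into subsquare.
Longitude subsquare p = 15; +1 → 16 = q.
Latitude extended square 6; −1 → 5.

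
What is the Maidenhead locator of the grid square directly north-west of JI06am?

II96xn

Longitude subsquare a = 0; −1 → -1, wraps to 23 = x, carry into square.
Longitude square 0; −1 → -1, wraps to 9, carry into field.
Longitude field J = 9; −1 → 8 = I.
Latitude subsquare m = 12; +1 → 13 = n.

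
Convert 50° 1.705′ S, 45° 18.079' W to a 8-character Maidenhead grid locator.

Offset from 180°W / 90°S: lon 134.69868°, lat 39.97158°.
Field: lon ⌊134.69868/20⌋ = 6 → G; lat ⌊39.97158/10⌋ = 3 → D.
Square: lon ⌊14.69868/2⌋ = 7; lat ⌊9.97158/1⌋ = 9.
Subsquare: lon ⌊0.69868/0.0833333⌋ = 8 → i; lat ⌊0.97158/0.0416667⌋ = 23 → x.
Extended square: lon ⌊0.03202/0.00833333⌋ = 3; lat ⌊0.01325/0.00416667⌋ = 3.

GD79ix33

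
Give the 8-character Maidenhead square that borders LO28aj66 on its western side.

Longitude extended square 6; −1 → 5.
The latitude characters are unchanged.

LO28aj56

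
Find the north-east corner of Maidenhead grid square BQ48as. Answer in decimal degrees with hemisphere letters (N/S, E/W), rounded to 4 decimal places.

Field B=1, Q=16: +1·20° lon, +16·10° lat → SW at lon -160°, lat 70°.
Square 4, 8: +4·2° lon, +8·1° lat → SW at lon -152°, lat 78°.
Subsquare a=0, s=18: +0·0.0833333° lon, +18·0.0416667° lat → SW at lon -152°, lat 78.75°.
Cell spans 0.0833333° lon × 0.0416667° lat. NE corner is SW corner plus one full cell.
latitude 78.7917° N, longitude 151.9167° W.

78.7917° N, 151.9167° W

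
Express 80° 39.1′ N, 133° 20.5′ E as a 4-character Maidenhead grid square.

Offset from 180°W / 90°S: lon 313.34°, lat 170.65°.
Field (20°×10°, letters A–R): 313.34/20 → 15 → P, 170.65/10 → 17 → R; chars PR.
Square (2°×1°, digits 0–9): 13.34/2 → 6, 0.65/1 → 0; chars 60.

PR60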